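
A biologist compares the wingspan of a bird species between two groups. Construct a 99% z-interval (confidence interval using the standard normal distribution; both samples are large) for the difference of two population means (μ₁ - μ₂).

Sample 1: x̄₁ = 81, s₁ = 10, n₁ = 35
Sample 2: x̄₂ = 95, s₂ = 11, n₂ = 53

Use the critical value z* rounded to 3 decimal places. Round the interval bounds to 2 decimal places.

Both samples are large (n₁ = 35 ≥ 30, n₂ = 53 ≥ 30), so a z-interval for the difference of means applies.

Point estimate: x̄₁ - x̄₂ = 81 - 95 = -14

Standard error: SE = √(s₁²/n₁ + s₂²/n₂)
= √(10²/35 + 11²/53)
= √(2.857143 + 2.283019)
= 2.267192

For 99% confidence, z* = 2.576 (from standard normal table)
Margin of error: E = z* × SE = 2.576 × 2.267192 = 5.8403

Z-interval: (x̄₁ - x̄₂) ± E = -14 ± 5.8403 = (-19.8403, -8.1597)

Rounded to 2 decimal places:

(-19.84, -8.16)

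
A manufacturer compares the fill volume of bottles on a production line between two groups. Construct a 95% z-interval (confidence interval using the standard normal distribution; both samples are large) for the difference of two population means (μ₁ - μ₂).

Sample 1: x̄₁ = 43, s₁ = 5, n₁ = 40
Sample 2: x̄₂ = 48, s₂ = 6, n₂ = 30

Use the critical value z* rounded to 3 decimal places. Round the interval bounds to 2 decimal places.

Both samples are large (n₁ = 40 ≥ 30, n₂ = 30 ≥ 30), so a z-interval for the difference of means applies.

Point estimate: x̄₁ - x̄₂ = 43 - 48 = -5

Standard error: SE = √(s₁²/n₁ + s₂²/n₂)
= √(5²/40 + 6²/30)
= √(0.625000 + 1.200000)
= 1.350926

For 95% confidence, z* = 1.96 (from standard normal table)
Margin of error: E = z* × SE = 1.96 × 1.350926 = 2.6478

Z-interval: (x̄₁ - x̄₂) ± E = -5 ± 2.6478 = (-7.6478, -2.3522)

Rounded to 2 decimal places:

(-7.65, -2.35)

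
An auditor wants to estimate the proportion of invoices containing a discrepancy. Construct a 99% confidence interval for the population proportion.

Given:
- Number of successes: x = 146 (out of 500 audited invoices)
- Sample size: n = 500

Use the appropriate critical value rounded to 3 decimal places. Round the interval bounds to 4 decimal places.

Sample proportion: p̂ = 146/500 = 0.292000

Check conditions for normal approximation:
  np̂ = 146 ≥ 10 ✓
  n(1-p̂) = 354 ≥ 10 ✓

The sample is large enough, so use a z-interval (normal approximation) for the proportion.

For 99% confidence, z* = 2.576 (from standard normal table)

Standard error: SE = √(p̂(1-p̂)/n) = √(0.292000×0.708000/500) = 0.02033401

Margin of error: E = z* × SE = 2.576 × 0.02033401 = 0.052380

Z-interval: p̂ ± E = 0.292000 ± 0.052380 = (0.239620, 0.344380)

Rounded to 4 decimal places:

(0.2396, 0.3444)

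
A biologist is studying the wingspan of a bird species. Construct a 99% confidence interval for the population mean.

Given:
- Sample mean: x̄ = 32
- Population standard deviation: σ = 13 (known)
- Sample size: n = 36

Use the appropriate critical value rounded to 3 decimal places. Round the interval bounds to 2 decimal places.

The population standard deviation σ is known, so use a z-interval (standard normal critical value).

For 99% confidence, z* = 2.576 (from standard normal table)

Standard error: SE = σ/√n = 13/√36 = 2.166667

Margin of error: E = z* × SE = 2.576 × 2.166667 = 5.5813

Z-interval: x̄ ± E = 32 ± 5.5813 = (26.4187, 37.5813)

Rounded to 2 decimal places:

(26.42, 37.58)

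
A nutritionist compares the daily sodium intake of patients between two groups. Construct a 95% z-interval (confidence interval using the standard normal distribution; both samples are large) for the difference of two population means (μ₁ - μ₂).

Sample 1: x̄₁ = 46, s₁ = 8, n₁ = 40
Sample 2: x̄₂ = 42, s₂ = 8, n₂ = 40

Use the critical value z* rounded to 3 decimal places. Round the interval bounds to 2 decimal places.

Both samples are large (n₁ = 40 ≥ 30, n₂ = 40 ≥ 30), so a z-interval for the difference of means applies.

Point estimate: x̄₁ - x̄₂ = 46 - 42 = 4

Standard error: SE = √(s₁²/n₁ + s₂²/n₂)
= √(8²/40 + 8²/40)
= √(1.600000 + 1.600000)
= 1.788854

For 95% confidence, z* = 1.96 (from standard normal table)
Margin of error: E = z* × SE = 1.96 × 1.788854 = 3.5062

Z-interval: (x̄₁ - x̄₂) ± E = 4 ± 3.5062 = (0.4938, 7.5062)

Rounded to 2 decimal places:

(0.49, 7.51)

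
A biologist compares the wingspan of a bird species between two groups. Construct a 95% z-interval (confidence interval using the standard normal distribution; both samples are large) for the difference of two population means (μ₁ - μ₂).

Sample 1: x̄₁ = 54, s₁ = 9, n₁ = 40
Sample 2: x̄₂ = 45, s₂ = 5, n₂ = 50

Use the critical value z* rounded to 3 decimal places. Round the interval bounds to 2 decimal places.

Both samples are large (n₁ = 40 ≥ 30, n₂ = 50 ≥ 30), so a z-interval for the difference of means applies.

Point estimate: x̄₁ - x̄₂ = 54 - 45 = 9

Standard error: SE = √(s₁²/n₁ + s₂²/n₂)
= √(9²/40 + 5²/50)
= √(2.025000 + 0.500000)
= 1.589025

For 95% confidence, z* = 1.96 (from standard normal table)
Margin of error: E = z* × SE = 1.96 × 1.589025 = 3.1145

Z-interval: (x̄₁ - x̄₂) ± E = 9 ± 3.1145 = (5.8855, 12.1145)

Rounded to 2 decimal places:

(5.89, 12.11)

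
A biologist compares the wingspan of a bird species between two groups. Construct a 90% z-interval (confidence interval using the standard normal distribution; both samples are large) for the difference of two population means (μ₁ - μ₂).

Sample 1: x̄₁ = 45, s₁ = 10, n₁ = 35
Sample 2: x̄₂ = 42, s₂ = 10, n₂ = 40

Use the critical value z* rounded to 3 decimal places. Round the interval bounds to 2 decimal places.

Both samples are large (n₁ = 35 ≥ 30, n₂ = 40 ≥ 30), so a z-interval for the difference of means applies.

Point estimate: x̄₁ - x̄₂ = 45 - 42 = 3

Standard error: SE = √(s₁²/n₁ + s₂²/n₂)
= √(10²/35 + 10²/40)
= √(2.857143 + 2.500000)
= 2.314550

For 90% confidence, z* = 1.645 (from standard normal table)
Margin of error: E = z* × SE = 1.645 × 2.314550 = 3.8074

Z-interval: (x̄₁ - x̄₂) ± E = 3 ± 3.8074 = (-0.8074, 6.8074)

Rounded to 2 decimal places:

(-0.81, 6.81)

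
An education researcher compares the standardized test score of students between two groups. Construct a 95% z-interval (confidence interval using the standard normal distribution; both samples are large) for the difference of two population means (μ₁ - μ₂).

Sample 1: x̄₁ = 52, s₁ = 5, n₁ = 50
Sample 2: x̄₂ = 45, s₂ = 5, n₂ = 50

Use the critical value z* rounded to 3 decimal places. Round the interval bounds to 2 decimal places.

Both samples are large (n₁ = 50 ≥ 30, n₂ = 50 ≥ 30), so a z-interval for the difference of means applies.

Point estimate: x̄₁ - x̄₂ = 52 - 45 = 7

Standard error: SE = √(s₁²/n₁ + s₂²/n₂)
= √(5²/50 + 5²/50)
= √(0.500000 + 0.500000)
= 1.000000

For 95% confidence, z* = 1.96 (from standard normal table)
Margin of error: E = z* × SE = 1.96 × 1.000000 = 1.9600

Z-interval: (x̄₁ - x̄₂) ± E = 7 ± 1.9600 = (5.0400, 8.9600)

Rounded to 2 decimal places:

(5.04, 8.96)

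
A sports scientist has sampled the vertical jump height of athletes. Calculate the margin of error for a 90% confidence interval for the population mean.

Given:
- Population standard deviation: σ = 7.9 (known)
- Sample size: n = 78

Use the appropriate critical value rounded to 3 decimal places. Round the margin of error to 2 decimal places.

The population standard deviation σ is known, so use the z-interval margin of error formula.

For 90% confidence, z* = 1.645 (from standard normal table)

Margin of error formula for z-interval: E = z* × σ/√n

E = 1.645 × 7.9/√78
  = 1.645 × 0.894499
  = 1.4715

Rounded to 2 decimal places:

1.47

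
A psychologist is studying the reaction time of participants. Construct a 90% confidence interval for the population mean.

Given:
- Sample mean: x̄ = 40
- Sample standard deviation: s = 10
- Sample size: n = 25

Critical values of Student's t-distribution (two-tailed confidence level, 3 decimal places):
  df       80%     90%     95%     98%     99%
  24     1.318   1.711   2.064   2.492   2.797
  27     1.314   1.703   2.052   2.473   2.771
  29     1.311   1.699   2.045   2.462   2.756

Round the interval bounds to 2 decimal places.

The population standard deviation σ is unknown (only the sample standard deviation s is given), so use a t-interval with df = n - 1 = 25 - 1 = 24.

For 90% confidence with df = 24, t* = 1.711 (from t-table)

Standard error: SE = s/√n = 10/√25 = 2.000000

Margin of error: E = t* × SE = 1.711 × 2.000000 = 3.4220

T-interval: x̄ ± E = 40 ± 3.4220 = (36.5780, 43.4220)

Rounded to 2 decimal places:

(36.58, 43.42)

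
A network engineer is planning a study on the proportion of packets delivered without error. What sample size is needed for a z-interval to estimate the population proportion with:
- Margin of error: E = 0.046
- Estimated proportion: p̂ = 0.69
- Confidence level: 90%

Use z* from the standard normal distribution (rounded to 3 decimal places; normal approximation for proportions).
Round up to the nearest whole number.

Using z* for proportion z-interval (normal approximation).

For 90% confidence, z* = 1.645 (from standard normal table)

Sample size formula for proportion z-interval: n = z*²p̂(1-p̂)/E²

n = 1.645² × 0.69 × 0.31 / 0.046²
  = 2.706025 × 0.2139 / 0.002116
  = 273.5438

Round up to the nearest whole number: n = 274

274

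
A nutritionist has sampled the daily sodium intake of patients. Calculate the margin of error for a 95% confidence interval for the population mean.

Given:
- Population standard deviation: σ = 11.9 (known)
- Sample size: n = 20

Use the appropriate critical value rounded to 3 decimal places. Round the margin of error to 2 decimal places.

The population standard deviation σ is known, so use the z-interval margin of error formula.

For 95% confidence, z* = 1.96 (from standard normal table)

Margin of error formula for z-interval: E = z* × σ/√n

E = 1.96 × 11.9/√20
  = 1.96 × 2.660921
  = 5.2154

Rounded to 2 decimal places:

5.22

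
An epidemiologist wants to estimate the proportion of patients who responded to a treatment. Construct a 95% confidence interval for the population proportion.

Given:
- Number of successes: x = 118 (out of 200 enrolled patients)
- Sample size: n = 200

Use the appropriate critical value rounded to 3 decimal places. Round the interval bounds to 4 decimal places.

Sample proportion: p̂ = 118/200 = 0.590000

Check conditions for normal approximation:
  np̂ = 118 ≥ 10 ✓
  n(1-p̂) = 82 ≥ 10 ✓

The sample is large enough, so use a z-interval (normal approximation) for the proportion.

For 95% confidence, z* = 1.96 (from standard normal table)

Standard error: SE = √(p̂(1-p̂)/n) = √(0.590000×0.410000/200) = 0.03477787

Margin of error: E = z* × SE = 1.96 × 0.03477787 = 0.068165

Z-interval: p̂ ± E = 0.590000 ± 0.068165 = (0.521835, 0.658165)

Rounded to 4 decimal places:

(0.5218, 0.6582)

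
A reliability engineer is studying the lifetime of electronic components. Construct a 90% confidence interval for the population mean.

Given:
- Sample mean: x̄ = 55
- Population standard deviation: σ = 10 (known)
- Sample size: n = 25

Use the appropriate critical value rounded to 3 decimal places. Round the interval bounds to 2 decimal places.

The population standard deviation σ is known, so use a z-interval (standard normal critical value).

For 90% confidence, z* = 1.645 (from standard normal table)

Standard error: SE = σ/√n = 10/√25 = 2.000000

Margin of error: E = z* × SE = 1.645 × 2.000000 = 3.2900

Z-interval: x̄ ± E = 55 ± 3.2900 = (51.7100, 58.2900)

Rounded to 2 decimal places:

(51.71, 58.29)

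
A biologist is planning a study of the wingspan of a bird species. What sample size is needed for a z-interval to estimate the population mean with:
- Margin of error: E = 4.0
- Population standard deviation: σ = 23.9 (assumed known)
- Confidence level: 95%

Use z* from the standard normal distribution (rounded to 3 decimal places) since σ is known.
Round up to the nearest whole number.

Using z* since population σ is known (z-interval formula).

For 95% confidence, z* = 1.96 (from standard normal table)

Sample size formula for z-interval: n = (z*σ/E)²

n = (1.96 × 23.9 / 4.0)²
  = (11.711000)²
  = 137.1475

Round up to the nearest whole number: n = 138

138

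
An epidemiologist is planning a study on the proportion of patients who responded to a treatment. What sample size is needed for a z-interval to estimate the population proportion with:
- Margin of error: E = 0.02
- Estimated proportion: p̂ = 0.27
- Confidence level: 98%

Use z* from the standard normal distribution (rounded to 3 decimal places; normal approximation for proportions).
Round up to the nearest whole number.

Using z* for proportion z-interval (normal approximation).

For 98% confidence, z* = 2.326 (from standard normal table)

Sample size formula for proportion z-interval: n = z*²p̂(1-p̂)/E²

n = 2.326² × 0.27 × 0.73 / 0.02²
  = 5.410276 × 0.1971 / 0.0004
  = 2665.9135

Round up to the nearest whole number: n = 2666

2666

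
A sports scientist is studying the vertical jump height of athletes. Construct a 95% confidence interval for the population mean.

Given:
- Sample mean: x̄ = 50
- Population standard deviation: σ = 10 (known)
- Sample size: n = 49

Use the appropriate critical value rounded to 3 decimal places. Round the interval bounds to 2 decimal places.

The population standard deviation σ is known, so use a z-interval (standard normal critical value).

For 95% confidence, z* = 1.96 (from standard normal table)

Standard error: SE = σ/√n = 10/√49 = 1.428571

Margin of error: E = z* × SE = 1.96 × 1.428571 = 2.8000

Z-interval: x̄ ± E = 50 ± 2.8000 = (47.2000, 52.8000)

Rounded to 2 decimal places:

(47.20, 52.80)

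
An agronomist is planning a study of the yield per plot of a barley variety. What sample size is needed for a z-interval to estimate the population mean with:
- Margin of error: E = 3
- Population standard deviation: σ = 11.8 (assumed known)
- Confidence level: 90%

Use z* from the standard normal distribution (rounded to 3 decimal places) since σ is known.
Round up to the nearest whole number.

Using z* since population σ is known (z-interval formula).

For 90% confidence, z* = 1.645 (from standard normal table)

Sample size formula for z-interval: n = (z*σ/E)²

n = (1.645 × 11.8 / 3)²
  = (6.470333)²
  = 41.8652

Round up to the nearest whole number: n = 42

42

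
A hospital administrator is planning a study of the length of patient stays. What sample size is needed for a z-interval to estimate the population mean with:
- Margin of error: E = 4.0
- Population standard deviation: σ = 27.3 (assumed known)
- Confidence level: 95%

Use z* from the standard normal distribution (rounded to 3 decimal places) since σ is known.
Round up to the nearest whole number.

Using z* since population σ is known (z-interval formula).

For 95% confidence, z* = 1.96 (from standard normal table)

Sample size formula for z-interval: n = (z*σ/E)²

n = (1.96 × 27.3 / 4.0)²
  = (13.377000)²
  = 178.9441

Round up to the nearest whole number: n = 179

179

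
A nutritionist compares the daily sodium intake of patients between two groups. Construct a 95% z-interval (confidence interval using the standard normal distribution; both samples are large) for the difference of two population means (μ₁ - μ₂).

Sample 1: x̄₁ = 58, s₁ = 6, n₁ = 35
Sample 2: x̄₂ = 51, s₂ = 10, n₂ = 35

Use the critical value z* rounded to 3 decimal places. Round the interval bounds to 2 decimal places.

Both samples are large (n₁ = 35 ≥ 30, n₂ = 35 ≥ 30), so a z-interval for the difference of means applies.

Point estimate: x̄₁ - x̄₂ = 58 - 51 = 7

Standard error: SE = √(s₁²/n₁ + s₂²/n₂)
= √(6²/35 + 10²/35)
= √(1.028571 + 2.857143)
= 1.971222

For 95% confidence, z* = 1.96 (from standard normal table)
Margin of error: E = z* × SE = 1.96 × 1.971222 = 3.8636

Z-interval: (x̄₁ - x̄₂) ± E = 7 ± 3.8636 = (3.1364, 10.8636)

Rounded to 2 decimal places:

(3.14, 10.86)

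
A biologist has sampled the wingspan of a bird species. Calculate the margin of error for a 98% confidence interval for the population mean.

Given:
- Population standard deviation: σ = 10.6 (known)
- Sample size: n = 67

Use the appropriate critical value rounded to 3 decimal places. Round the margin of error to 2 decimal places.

The population standard deviation σ is known, so use the z-interval margin of error formula.

For 98% confidence, z* = 2.326 (from standard normal table)

Margin of error formula for z-interval: E = z* × σ/√n

E = 2.326 × 10.6/√67
  = 2.326 × 1.294996
  = 3.0122

Rounded to 2 decimal places:

3.01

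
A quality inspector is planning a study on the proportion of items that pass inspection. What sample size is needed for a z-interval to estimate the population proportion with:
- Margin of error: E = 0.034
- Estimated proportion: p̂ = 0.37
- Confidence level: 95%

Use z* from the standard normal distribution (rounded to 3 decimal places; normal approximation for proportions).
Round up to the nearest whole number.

Using z* for proportion z-interval (normal approximation).

For 95% confidence, z* = 1.96 (from standard normal table)

Sample size formula for proportion z-interval: n = z*²p̂(1-p̂)/E²

n = 1.96² × 0.37 × 0.63 / 0.034²
  = 3.8416 × 0.2331 / 0.001156
  = 774.6340

Round up to the nearest whole number: n = 775

775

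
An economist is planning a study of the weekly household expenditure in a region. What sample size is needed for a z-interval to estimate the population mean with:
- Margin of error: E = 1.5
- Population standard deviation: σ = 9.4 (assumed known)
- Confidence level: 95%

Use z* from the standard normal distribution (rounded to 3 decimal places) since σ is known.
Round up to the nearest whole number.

Using z* since population σ is known (z-interval formula).

For 95% confidence, z* = 1.96 (from standard normal table)

Sample size formula for z-interval: n = (z*σ/E)²

n = (1.96 × 9.4 / 1.5)²
  = (12.282667)²
  = 150.8639

Round up to the nearest whole number: n = 151

151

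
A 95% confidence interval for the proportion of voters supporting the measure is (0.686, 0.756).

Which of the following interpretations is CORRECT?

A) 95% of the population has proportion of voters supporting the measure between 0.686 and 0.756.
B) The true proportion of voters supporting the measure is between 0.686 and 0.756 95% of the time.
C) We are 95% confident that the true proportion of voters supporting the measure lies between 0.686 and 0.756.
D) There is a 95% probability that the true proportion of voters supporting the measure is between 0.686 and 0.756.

A confidence interval represents our confidence in the procedure, not a probability statement about the parameter.

Key concept: If we repeated this sampling process many times and computed a 95% CI each time, about 95% of those intervals would contain the true population parameter.

For this specific interval (0.686, 0.756):
- Midpoint (point estimate): 0.721
- Margin of error: 0.035

The correct interpretation is the one stating confidence that the true parameter lies in the interval — option C.

C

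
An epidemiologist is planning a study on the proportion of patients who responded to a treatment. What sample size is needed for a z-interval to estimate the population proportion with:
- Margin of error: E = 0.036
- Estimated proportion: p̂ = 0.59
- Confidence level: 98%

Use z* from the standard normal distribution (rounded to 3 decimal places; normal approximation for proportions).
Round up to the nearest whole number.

Using z* for proportion z-interval (normal approximation).

For 98% confidence, z* = 2.326 (from standard normal table)

Sample size formula for proportion z-interval: n = z*²p̂(1-p̂)/E²

n = 2.326² × 0.59 × 0.41 / 0.036²
  = 5.410276 × 0.2419 / 0.001296
  = 1009.8347

Round up to the nearest whole number: n = 1010

1010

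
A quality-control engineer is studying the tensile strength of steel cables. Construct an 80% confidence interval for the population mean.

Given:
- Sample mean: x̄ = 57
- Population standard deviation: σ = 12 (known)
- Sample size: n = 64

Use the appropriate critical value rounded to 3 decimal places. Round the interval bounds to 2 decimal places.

The population standard deviation σ is known, so use a z-interval (standard normal critical value).

For 80% confidence, z* = 1.282 (from standard normal table)

Standard error: SE = σ/√n = 12/√64 = 1.500000

Margin of error: E = z* × SE = 1.282 × 1.500000 = 1.9230

Z-interval: x̄ ± E = 57 ± 1.9230 = (55.0770, 58.9230)

Rounded to 2 decimal places:

(55.08, 58.92)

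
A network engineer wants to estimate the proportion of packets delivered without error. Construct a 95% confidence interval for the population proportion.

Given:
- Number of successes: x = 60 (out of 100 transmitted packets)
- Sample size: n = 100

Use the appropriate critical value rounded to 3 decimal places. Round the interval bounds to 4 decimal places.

Sample proportion: p̂ = 60/100 = 0.600000

Check conditions for normal approximation:
  np̂ = 60 ≥ 10 ✓
  n(1-p̂) = 40 ≥ 10 ✓

The sample is large enough, so use a z-interval (normal approximation) for the proportion.

For 95% confidence, z* = 1.96 (from standard normal table)

Standard error: SE = √(p̂(1-p̂)/n) = √(0.600000×0.400000/100) = 0.04898979

Margin of error: E = z* × SE = 1.96 × 0.04898979 = 0.096020

Z-interval: p̂ ± E = 0.600000 ± 0.096020 = (0.503980, 0.696020)

Rounded to 4 decimal places:

(0.5040, 0.6960)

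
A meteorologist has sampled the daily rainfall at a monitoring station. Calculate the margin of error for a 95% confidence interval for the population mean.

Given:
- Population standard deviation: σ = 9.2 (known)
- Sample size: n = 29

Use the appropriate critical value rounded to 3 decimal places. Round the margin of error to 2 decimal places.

The population standard deviation σ is known, so use the z-interval margin of error formula.

For 95% confidence, z* = 1.96 (from standard normal table)

Margin of error formula for z-interval: E = z* × σ/√n

E = 1.96 × 9.2/√29
  = 1.96 × 1.708397
  = 3.3485

Rounded to 2 decimal places:

3.35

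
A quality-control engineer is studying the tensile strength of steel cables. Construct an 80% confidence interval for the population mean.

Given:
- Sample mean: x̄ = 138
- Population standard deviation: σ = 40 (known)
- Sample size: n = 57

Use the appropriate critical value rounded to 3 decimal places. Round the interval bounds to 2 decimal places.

The population standard deviation σ is known, so use a z-interval (standard normal critical value).

For 80% confidence, z* = 1.282 (from standard normal table)

Standard error: SE = σ/√n = 40/√57 = 5.298129

Margin of error: E = z* × SE = 1.282 × 5.298129 = 6.7922

Z-interval: x̄ ± E = 138 ± 6.7922 = (131.2078, 144.7922)

Rounded to 2 decimal places:

(131.21, 144.79)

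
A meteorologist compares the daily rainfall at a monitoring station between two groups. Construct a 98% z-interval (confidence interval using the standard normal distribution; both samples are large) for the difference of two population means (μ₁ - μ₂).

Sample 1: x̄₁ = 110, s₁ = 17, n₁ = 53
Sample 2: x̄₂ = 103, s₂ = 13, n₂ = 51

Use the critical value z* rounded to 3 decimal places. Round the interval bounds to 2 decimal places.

Both samples are large (n₁ = 53 ≥ 30, n₂ = 51 ≥ 30), so a z-interval for the difference of means applies.

Point estimate: x̄₁ - x̄₂ = 110 - 103 = 7

Standard error: SE = √(s₁²/n₁ + s₂²/n₂)
= √(17²/53 + 13²/51)
= √(5.452830 + 3.313725)
= 2.960837

For 98% confidence, z* = 2.326 (from standard normal table)
Margin of error: E = z* × SE = 2.326 × 2.960837 = 6.8869

Z-interval: (x̄₁ - x̄₂) ± E = 7 ± 6.8869 = (0.1131, 13.8869)

Rounded to 2 decimal places:

(0.11, 13.89)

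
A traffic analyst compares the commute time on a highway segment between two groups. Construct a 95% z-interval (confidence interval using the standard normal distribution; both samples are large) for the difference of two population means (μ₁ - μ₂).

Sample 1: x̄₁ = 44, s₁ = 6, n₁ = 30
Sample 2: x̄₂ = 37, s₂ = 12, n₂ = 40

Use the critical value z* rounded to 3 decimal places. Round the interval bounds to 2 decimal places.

Both samples are large (n₁ = 30 ≥ 30, n₂ = 40 ≥ 30), so a z-interval for the difference of means applies.

Point estimate: x̄₁ - x̄₂ = 44 - 37 = 7

Standard error: SE = √(s₁²/n₁ + s₂²/n₂)
= √(6²/30 + 12²/40)
= √(1.200000 + 3.600000)
= 2.190890

For 95% confidence, z* = 1.96 (from standard normal table)
Margin of error: E = z* × SE = 1.96 × 2.190890 = 4.2941

Z-interval: (x̄₁ - x̄₂) ± E = 7 ± 4.2941 = (2.7059, 11.2941)

Rounded to 2 decimal places:

(2.71, 11.29)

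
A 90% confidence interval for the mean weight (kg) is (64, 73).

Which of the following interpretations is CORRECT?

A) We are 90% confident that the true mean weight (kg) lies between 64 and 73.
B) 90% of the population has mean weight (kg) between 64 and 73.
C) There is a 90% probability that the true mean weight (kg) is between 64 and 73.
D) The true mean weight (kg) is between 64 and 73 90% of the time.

A confidence interval represents our confidence in the procedure, not a probability statement about the parameter.

Key concept: If we repeated this sampling process many times and computed a 90% CI each time, about 90% of those intervals would contain the true population parameter.

For this specific interval (64, 73):
- Midpoint (point estimate): 68.5
- Margin of error: 4.5

The correct interpretation is the one stating confidence that the true parameter lies in the interval — option A.

A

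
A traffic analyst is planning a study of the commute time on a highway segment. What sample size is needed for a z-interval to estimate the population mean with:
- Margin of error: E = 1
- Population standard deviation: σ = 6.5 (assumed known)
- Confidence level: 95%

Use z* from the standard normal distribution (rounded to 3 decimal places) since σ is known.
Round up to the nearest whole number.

Using z* since population σ is known (z-interval formula).

For 95% confidence, z* = 1.96 (from standard normal table)

Sample size formula for z-interval: n = (z*σ/E)²

n = (1.96 × 6.5 / 1)²
  = (12.740000)²
  = 162.3076

Round up to the nearest whole number: n = 163

163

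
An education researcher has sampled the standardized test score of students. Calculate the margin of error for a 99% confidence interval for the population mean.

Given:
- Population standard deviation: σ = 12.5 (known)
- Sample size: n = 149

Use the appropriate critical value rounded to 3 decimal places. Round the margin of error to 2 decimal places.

The population standard deviation σ is known, so use the z-interval margin of error formula.

For 99% confidence, z* = 2.576 (from standard normal table)

Margin of error formula for z-interval: E = z* × σ/√n

E = 2.576 × 12.5/√149
  = 2.576 × 1.024040
  = 2.6379

Rounded to 2 decimal places:

2.64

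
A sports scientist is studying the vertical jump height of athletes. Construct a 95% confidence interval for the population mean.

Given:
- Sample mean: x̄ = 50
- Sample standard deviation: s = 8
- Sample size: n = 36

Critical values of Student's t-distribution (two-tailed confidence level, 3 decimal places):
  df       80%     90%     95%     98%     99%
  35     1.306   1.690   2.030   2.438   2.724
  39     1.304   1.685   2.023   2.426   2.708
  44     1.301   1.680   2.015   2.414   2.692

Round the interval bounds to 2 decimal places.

The population standard deviation σ is unknown (only the sample standard deviation s is given), so use a t-interval with df = n - 1 = 36 - 1 = 35.

For 95% confidence with df = 35, t* = 2.030 (from t-table)

Standard error: SE = s/√n = 8/√36 = 1.333333

Margin of error: E = t* × SE = 2.030 × 1.333333 = 2.7067

T-interval: x̄ ± E = 50 ± 2.7067 = (47.2933, 52.7067)

Rounded to 2 decimal places:

(47.29, 52.71)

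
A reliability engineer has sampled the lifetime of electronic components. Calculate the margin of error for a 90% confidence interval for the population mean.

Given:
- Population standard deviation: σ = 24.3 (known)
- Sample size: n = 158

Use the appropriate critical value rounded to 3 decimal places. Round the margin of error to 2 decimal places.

The population standard deviation σ is known, so use the z-interval margin of error formula.

For 90% confidence, z* = 1.645 (from standard normal table)

Margin of error formula for z-interval: E = z* × σ/√n

E = 1.645 × 24.3/√158
  = 1.645 × 1.933204
  = 3.1801

Rounded to 2 decimal places:

3.18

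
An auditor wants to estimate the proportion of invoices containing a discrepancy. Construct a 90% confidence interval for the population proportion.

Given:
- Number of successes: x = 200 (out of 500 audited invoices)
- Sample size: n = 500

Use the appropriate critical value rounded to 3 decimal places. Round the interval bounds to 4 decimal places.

Sample proportion: p̂ = 200/500 = 0.400000

Check conditions for normal approximation:
  np̂ = 200 ≥ 10 ✓
  n(1-p̂) = 300 ≥ 10 ✓

The sample is large enough, so use a z-interval (normal approximation) for the proportion.

For 90% confidence, z* = 1.645 (from standard normal table)

Standard error: SE = √(p̂(1-p̂)/n) = √(0.400000×0.600000/500) = 0.02190890

Margin of error: E = z* × SE = 1.645 × 0.02190890 = 0.036040

Z-interval: p̂ ± E = 0.400000 ± 0.036040 = (0.363960, 0.436040)

Rounded to 4 decimal places:

(0.3640, 0.4360)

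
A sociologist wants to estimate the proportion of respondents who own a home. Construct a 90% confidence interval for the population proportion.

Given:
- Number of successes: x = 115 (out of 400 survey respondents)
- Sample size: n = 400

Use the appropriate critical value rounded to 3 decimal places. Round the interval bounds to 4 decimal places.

Sample proportion: p̂ = 115/400 = 0.287500

Check conditions for normal approximation:
  np̂ = 115 ≥ 10 ✓
  n(1-p̂) = 285 ≥ 10 ✓

The sample is large enough, so use a z-interval (normal approximation) for the proportion.

For 90% confidence, z* = 1.645 (from standard normal table)

Standard error: SE = √(p̂(1-p̂)/n) = √(0.287500×0.712500/400) = 0.02262983

Margin of error: E = z* × SE = 1.645 × 0.02262983 = 0.037226

Z-interval: p̂ ± E = 0.287500 ± 0.037226 = (0.250274, 0.324726)

Rounded to 4 decimal places:

(0.2503, 0.3247)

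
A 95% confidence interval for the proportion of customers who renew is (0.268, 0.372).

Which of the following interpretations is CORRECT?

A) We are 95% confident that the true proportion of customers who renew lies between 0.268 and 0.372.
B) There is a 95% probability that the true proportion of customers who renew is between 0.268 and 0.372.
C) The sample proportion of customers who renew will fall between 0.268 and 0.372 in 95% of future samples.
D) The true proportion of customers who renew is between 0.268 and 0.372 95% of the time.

A confidence interval represents our confidence in the procedure, not a probability statement about the parameter.

Key concept: If we repeated this sampling process many times and computed a 95% CI each time, about 95% of those intervals would contain the true population parameter.

For this specific interval (0.268, 0.372):
- Midpoint (point estimate): 0.32
- Margin of error: 0.052

The correct interpretation is the one stating confidence that the true parameter lies in the interval — option A.

A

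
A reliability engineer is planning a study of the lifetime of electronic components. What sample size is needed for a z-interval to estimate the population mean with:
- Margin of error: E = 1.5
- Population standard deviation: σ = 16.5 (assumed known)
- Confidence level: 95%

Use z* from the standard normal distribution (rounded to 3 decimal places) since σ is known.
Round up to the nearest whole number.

Using z* since population σ is known (z-interval formula).

For 95% confidence, z* = 1.96 (from standard normal table)

Sample size formula for z-interval: n = (z*σ/E)²

n = (1.96 × 16.5 / 1.5)²
  = (21.560000)²
  = 464.8336

Round up to the nearest whole number: n = 465

465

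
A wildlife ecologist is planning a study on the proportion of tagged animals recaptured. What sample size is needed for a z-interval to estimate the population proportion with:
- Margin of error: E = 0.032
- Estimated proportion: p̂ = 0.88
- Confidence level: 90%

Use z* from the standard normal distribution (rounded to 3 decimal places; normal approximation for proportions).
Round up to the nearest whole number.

Using z* for proportion z-interval (normal approximation).

For 90% confidence, z* = 1.645 (from standard normal table)

Sample size formula for proportion z-interval: n = z*²p̂(1-p̂)/E²

n = 1.645² × 0.88 × 0.12 / 0.032²
  = 2.706025 × 0.1056 / 0.001024
  = 279.0588

Round up to the nearest whole number: n = 280

280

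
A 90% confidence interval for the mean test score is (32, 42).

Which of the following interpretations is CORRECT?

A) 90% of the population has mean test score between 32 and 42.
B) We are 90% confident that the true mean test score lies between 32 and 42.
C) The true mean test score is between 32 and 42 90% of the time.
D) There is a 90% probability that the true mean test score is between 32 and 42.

A confidence interval represents our confidence in the procedure, not a probability statement about the parameter.

Key concept: If we repeated this sampling process many times and computed a 90% CI each time, about 90% of those intervals would contain the true population parameter.

For this specific interval (32, 42):
- Midpoint (point estimate): 37
- Margin of error: 5

The correct interpretation is the one stating confidence that the true parameter lies in the interval — option B.

B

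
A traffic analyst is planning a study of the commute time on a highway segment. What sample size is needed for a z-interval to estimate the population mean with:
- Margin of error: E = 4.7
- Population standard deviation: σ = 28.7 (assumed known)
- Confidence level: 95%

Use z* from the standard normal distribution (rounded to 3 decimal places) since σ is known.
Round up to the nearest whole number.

Using z* since population σ is known (z-interval formula).

For 95% confidence, z* = 1.96 (from standard normal table)

Sample size formula for z-interval: n = (z*σ/E)²

n = (1.96 × 28.7 / 4.7)²
  = (11.968511)²
  = 143.2452

Round up to the nearest whole number: n = 144

144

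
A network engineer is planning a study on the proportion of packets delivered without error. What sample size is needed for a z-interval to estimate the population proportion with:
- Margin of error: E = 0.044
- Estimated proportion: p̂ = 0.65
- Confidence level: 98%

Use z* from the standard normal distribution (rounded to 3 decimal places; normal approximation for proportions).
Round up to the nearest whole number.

Using z* for proportion z-interval (normal approximation).

For 98% confidence, z* = 2.326 (from standard normal table)

Sample size formula for proportion z-interval: n = z*²p̂(1-p̂)/E²

n = 2.326² × 0.65 × 0.35 / 0.044²
  = 5.410276 × 0.2275 / 0.001936
  = 635.7633

Round up to the nearest whole number: n = 636

636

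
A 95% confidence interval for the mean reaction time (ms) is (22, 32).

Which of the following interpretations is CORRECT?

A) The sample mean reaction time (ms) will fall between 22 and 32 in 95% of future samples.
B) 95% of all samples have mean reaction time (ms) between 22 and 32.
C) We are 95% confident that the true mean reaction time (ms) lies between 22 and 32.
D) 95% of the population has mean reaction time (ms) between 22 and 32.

A confidence interval represents our confidence in the procedure, not a probability statement about the parameter.

Key concept: If we repeated this sampling process many times and computed a 95% CI each time, about 95% of those intervals would contain the true population parameter.

For this specific interval (22, 32):
- Midpoint (point estimate): 27
- Margin of error: 5

The correct interpretation is the one stating confidence that the true parameter lies in the interval — option C.

C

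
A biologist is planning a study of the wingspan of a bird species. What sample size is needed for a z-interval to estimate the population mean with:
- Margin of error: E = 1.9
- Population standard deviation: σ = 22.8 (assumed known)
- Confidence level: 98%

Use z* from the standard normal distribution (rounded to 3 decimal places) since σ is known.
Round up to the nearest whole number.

Using z* since population σ is known (z-interval formula).

For 98% confidence, z* = 2.326 (from standard normal table)

Sample size formula for z-interval: n = (z*σ/E)²

n = (2.326 × 22.8 / 1.9)²
  = (27.912000)²
  = 779.0797

Round up to the nearest whole number: n = 780

780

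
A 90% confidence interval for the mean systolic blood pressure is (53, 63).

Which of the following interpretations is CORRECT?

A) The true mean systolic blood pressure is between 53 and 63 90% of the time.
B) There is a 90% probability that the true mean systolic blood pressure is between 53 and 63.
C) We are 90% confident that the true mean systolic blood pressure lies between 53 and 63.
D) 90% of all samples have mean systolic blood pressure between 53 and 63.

A confidence interval represents our confidence in the procedure, not a probability statement about the parameter.

Key concept: If we repeated this sampling process many times and computed a 90% CI each time, about 90% of those intervals would contain the true population parameter.

For this specific interval (53, 63):
- Midpoint (point estimate): 58
- Margin of error: 5

The correct interpretation is the one stating confidence that the true parameter lies in the interval — option C.

C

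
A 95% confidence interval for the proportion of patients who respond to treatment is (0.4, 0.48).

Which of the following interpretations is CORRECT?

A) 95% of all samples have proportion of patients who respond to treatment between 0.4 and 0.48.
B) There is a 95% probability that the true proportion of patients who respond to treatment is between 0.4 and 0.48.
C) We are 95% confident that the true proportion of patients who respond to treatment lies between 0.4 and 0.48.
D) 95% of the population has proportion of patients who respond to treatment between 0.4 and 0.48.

A confidence interval represents our confidence in the procedure, not a probability statement about the parameter.

Key concept: If we repeated this sampling process many times and computed a 95% CI each time, about 95% of those intervals would contain the true population parameter.

For this specific interval (0.4, 0.48):
- Midpoint (point estimate): 0.44
- Margin of error: 0.04

The correct interpretation is the one stating confidence that the true parameter lies in the interval — option C.

C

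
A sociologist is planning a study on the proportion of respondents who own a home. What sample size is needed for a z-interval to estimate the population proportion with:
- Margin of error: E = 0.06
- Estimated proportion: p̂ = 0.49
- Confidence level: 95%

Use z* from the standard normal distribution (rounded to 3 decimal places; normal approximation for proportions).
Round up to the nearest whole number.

Using z* for proportion z-interval (normal approximation).

For 95% confidence, z* = 1.96 (from standard normal table)

Sample size formula for proportion z-interval: n = z*²p̂(1-p̂)/E²

n = 1.96² × 0.49 × 0.51 / 0.06²
  = 3.8416 × 0.2499 / 0.0036
  = 266.6711

Round up to the nearest whole number: n = 267

267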